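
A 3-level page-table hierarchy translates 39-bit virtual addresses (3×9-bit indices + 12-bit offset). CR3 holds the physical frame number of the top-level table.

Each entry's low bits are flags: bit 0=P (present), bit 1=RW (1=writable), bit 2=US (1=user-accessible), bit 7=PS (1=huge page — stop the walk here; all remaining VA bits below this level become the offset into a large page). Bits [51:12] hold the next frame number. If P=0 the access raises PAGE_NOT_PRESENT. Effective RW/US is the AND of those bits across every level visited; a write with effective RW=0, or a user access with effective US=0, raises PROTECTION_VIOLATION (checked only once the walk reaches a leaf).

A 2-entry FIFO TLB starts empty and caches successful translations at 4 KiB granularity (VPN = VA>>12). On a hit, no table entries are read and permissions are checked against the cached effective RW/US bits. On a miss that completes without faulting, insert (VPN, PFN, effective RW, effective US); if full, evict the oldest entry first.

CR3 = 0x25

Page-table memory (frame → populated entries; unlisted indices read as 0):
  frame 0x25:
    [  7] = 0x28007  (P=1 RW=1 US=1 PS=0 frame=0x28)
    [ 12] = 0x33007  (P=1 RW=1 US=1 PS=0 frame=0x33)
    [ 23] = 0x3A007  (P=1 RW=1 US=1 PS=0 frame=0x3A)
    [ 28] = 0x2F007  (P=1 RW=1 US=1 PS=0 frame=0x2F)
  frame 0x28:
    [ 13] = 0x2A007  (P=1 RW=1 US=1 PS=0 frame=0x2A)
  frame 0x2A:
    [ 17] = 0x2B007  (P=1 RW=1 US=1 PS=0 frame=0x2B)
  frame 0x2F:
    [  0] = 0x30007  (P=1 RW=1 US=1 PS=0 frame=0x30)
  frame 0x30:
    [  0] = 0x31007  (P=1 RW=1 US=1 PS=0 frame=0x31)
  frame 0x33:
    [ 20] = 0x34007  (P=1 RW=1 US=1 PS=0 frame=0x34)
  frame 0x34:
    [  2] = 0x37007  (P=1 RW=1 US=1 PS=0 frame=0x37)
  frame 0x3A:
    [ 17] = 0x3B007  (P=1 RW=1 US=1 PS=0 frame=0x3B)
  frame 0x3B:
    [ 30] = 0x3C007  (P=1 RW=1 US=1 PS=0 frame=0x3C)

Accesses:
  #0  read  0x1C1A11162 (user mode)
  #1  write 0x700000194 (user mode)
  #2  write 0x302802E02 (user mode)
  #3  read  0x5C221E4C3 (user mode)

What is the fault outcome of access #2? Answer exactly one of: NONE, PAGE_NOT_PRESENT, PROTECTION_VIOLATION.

Per-access translation:
#0 VA=0x1C1A11162 (r,user):
  lvl0: tbl 0x25, slot 7 ⇒ 0x28007 (P1/RW1/US1/PS0)
  lvl1: tbl 0x28, slot 13 ⇒ 0x2A007 (P1/RW1/US1/PS0)
  lvl2: tbl 0x2A, slot 17 ⇒ 0x2B007 (P1/RW1/US1/PS0)
  ✓ 0x2B162  — 3 lookups
#1 VA=0x700000194 (w,user):
  lvl0: tbl 0x25, slot 28 ⇒ 0x2F007 (P1/RW1/US1/PS0)
  lvl1: tbl 0x2F, slot 0 ⇒ 0x30007 (P1/RW1/US1/PS0)
  lvl2: tbl 0x30, slot 0 ⇒ 0x31007 (P1/RW1/US1/PS0)
  ✓ 0x31194  — 3 lookups
#2 VA=0x302802E02 (w,user):
  lvl0: tbl 0x25, slot 12 ⇒ 0x33007 (P1/RW1/US1/PS0)
  lvl1: tbl 0x33, slot 20 ⇒ 0x34007 (P1/RW1/US1/PS0)
  lvl2: tbl 0x34, slot 2 ⇒ 0x37007 (P1/RW1/US1/PS0)
  ✓ 0x37E02  — 3 lookups
#3 VA=0x5C221E4C3 (r,user):
  lvl0: tbl 0x25, slot 23 ⇒ 0x3A007 (P1/RW1/US1/PS0)
  lvl1: tbl 0x3A, slot 17 ⇒ 0x3B007 (P1/RW1/US1/PS0)
  lvl2: tbl 0x3B, slot 30 ⇒ 0x3C007 (P1/RW1/US1/PS0)
  ✓ 0x3C4C3  — 3 lookups

Access #2 fault: NONE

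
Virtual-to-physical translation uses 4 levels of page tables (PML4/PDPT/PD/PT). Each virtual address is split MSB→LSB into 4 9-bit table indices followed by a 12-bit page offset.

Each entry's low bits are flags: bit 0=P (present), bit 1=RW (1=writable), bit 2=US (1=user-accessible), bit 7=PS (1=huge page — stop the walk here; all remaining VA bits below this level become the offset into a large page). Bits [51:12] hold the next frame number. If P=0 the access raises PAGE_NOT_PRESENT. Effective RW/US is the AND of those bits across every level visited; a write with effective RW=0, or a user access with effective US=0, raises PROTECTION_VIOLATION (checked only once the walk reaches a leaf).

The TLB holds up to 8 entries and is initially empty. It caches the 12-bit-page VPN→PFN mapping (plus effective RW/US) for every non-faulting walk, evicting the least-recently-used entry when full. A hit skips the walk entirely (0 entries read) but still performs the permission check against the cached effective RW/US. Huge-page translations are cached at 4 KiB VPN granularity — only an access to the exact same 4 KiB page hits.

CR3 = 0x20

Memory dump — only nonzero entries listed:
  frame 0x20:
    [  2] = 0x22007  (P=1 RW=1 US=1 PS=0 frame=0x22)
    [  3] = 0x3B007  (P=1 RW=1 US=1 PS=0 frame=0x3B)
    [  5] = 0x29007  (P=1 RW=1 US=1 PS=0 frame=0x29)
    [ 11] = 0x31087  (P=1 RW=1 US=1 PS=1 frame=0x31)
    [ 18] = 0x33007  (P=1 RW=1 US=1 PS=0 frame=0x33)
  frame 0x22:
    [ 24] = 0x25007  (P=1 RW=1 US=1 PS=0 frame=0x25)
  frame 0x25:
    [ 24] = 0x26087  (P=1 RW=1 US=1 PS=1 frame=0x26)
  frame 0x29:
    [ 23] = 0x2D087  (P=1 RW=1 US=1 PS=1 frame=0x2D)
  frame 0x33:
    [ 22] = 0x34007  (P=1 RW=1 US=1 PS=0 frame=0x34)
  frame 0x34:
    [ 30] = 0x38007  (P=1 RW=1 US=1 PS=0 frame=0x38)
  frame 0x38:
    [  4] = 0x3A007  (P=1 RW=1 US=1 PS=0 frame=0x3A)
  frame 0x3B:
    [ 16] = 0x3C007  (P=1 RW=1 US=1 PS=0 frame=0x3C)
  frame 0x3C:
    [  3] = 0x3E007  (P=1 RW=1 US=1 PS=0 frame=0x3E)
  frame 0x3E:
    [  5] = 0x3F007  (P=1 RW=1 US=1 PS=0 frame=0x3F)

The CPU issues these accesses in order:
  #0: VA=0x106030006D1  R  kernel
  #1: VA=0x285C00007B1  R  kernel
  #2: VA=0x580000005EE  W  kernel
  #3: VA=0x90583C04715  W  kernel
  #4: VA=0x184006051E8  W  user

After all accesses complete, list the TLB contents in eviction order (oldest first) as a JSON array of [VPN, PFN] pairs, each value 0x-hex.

Trace:
#0 VA=0x106030006D1 (r,kernel):
  L0: frame=0x20 idx=2 entry=0x22007 [P=1 RW=1 US=1 PS=0]
  L1: frame=0x22 idx=24 entry=0x25007 [P=1 RW=1 US=1 PS=0]
  L2: frame=0x25 idx=24 entry=0x26087 [P=1 RW=1 US=1 PS=1]
  → PA=0x266D1 (huge @L2)  (3 entries read)
#1 VA=0x285C00007B1 (r,kernel):
  L0: frame=0x20 idx=5 entry=0x29007 [P=1 RW=1 US=1 PS=0]
  L1: frame=0x29 idx=23 entry=0x2D087 [P=1 RW=1 US=1 PS=1]
  → PA=0x2D7B1 (huge @L1)  (2 entries read)
#2 VA=0x580000005EE (w,kernel):
  L0: frame=0x20 idx=11 entry=0x31087 [P=1 RW=1 US=1 PS=1]
  → PA=0x315EE (huge @L0)  (1 entries read)
#3 VA=0x90583C04715 (w,kernel):
  L0: frame=0x20 idx=18 entry=0x33007 [P=1 RW=1 US=1 PS=0]
  L1: frame=0x33 idx=22 entry=0x34007 [P=1 RW=1 US=1 PS=0]
  L2: frame=0x34 idx=30 entry=0x38007 [P=1 RW=1 US=1 PS=0]
  L3: frame=0x38 idx=4 entry=0x3A007 [P=1 RW=1 US=1 PS=0]
  → PA=0x3A715  (4 entries read)
#4 VA=0x184006051E8 (w,user):
  L0: frame=0x20 idx=3 entry=0x3B007 [P=1 RW=1 US=1 PS=0]
  L1: frame=0x3B idx=16 entry=0x3C007 [P=1 RW=1 US=1 PS=0]
  L2: frame=0x3C idx=3 entry=0x3E007 [P=1 RW=1 US=1 PS=0]
  L3: frame=0x3E idx=5 entry=0x3F007 [P=1 RW=1 US=1 PS=0]
  → PA=0x3F1E8  (4 entries read)

TLB: [["0x10603000", "0x26"], ["0x285C0000", "0x2D"], ["0x58000000", "0x31"], ["0x90583C04", "0x3A"], ["0x18400605", "0x3F"]]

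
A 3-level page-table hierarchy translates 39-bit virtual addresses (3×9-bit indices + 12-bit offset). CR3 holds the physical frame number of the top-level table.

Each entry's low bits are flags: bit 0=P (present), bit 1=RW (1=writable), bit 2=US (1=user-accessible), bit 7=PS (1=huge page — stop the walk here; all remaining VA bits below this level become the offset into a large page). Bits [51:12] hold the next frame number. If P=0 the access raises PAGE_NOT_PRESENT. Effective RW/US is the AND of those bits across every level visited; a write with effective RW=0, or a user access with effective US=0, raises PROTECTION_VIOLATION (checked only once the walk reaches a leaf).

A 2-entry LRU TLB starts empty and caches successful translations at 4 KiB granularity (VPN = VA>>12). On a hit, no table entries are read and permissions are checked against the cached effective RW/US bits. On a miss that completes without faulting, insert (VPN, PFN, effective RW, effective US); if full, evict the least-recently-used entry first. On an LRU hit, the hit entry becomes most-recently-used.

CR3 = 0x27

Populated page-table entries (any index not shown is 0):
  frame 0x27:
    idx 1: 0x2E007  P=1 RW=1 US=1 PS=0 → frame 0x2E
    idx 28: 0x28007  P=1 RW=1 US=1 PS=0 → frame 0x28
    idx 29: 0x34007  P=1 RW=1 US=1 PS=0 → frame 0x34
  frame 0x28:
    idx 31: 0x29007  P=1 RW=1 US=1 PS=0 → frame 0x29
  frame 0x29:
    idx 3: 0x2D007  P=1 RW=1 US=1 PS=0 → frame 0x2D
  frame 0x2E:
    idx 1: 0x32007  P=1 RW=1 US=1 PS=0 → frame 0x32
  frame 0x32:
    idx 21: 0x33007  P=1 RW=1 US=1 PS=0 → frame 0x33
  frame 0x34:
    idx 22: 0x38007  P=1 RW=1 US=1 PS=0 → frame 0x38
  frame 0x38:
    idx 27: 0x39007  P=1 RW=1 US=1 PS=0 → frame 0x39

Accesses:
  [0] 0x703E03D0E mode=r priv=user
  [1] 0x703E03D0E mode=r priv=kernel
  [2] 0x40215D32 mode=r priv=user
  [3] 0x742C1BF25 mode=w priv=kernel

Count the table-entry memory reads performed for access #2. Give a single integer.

Per-access translation:
#0 VA=0x703E03D0E (r,user):
  L0: frame=0x27 idx=28 entry=0x28007 [P=1 RW=1 US=1 PS=0]
  L1: frame=0x28 idx=31 entry=0x29007 [P=1 RW=1 US=1 PS=0]
  L2: frame=0x29 idx=3 entry=0x2D007 [P=1 RW=1 US=1 PS=0]
  ✓ 0x2DD0E  — 3 lookups
#1 VA=0x703E03D0E (r,kernel):
  TLB hit vpn=0x703E03 → PA=0x2DD0E
#2 VA=0x40215D32 (r,user):
  L0: frame=0x27 idx=1 entry=0x2E007 [P=1 RW=1 US=1 PS=0]
  L1: frame=0x2E idx=1 entry=0x32007 [P=1 RW=1 US=1 PS=0]
  L2: frame=0x32 idx=21 entry=0x33007 [P=1 RW=1 US=1 PS=0]
  ✓ 0x33D32  — 3 lookups
#3 VA=0x742C1BF25 (w,kernel):
  L0: frame=0x27 idx=29 entry=0x34007 [P=1 RW=1 US=1 PS=0]
  L1: frame=0x34 idx=22 entry=0x38007 [P=1 RW=1 US=1 PS=0]
  L2: frame=0x38 idx=27 entry=0x39007 [P=1 RW=1 US=1 PS=0]
  ✓ 0x39F25  — 3 lookups

Entries read for #2: 3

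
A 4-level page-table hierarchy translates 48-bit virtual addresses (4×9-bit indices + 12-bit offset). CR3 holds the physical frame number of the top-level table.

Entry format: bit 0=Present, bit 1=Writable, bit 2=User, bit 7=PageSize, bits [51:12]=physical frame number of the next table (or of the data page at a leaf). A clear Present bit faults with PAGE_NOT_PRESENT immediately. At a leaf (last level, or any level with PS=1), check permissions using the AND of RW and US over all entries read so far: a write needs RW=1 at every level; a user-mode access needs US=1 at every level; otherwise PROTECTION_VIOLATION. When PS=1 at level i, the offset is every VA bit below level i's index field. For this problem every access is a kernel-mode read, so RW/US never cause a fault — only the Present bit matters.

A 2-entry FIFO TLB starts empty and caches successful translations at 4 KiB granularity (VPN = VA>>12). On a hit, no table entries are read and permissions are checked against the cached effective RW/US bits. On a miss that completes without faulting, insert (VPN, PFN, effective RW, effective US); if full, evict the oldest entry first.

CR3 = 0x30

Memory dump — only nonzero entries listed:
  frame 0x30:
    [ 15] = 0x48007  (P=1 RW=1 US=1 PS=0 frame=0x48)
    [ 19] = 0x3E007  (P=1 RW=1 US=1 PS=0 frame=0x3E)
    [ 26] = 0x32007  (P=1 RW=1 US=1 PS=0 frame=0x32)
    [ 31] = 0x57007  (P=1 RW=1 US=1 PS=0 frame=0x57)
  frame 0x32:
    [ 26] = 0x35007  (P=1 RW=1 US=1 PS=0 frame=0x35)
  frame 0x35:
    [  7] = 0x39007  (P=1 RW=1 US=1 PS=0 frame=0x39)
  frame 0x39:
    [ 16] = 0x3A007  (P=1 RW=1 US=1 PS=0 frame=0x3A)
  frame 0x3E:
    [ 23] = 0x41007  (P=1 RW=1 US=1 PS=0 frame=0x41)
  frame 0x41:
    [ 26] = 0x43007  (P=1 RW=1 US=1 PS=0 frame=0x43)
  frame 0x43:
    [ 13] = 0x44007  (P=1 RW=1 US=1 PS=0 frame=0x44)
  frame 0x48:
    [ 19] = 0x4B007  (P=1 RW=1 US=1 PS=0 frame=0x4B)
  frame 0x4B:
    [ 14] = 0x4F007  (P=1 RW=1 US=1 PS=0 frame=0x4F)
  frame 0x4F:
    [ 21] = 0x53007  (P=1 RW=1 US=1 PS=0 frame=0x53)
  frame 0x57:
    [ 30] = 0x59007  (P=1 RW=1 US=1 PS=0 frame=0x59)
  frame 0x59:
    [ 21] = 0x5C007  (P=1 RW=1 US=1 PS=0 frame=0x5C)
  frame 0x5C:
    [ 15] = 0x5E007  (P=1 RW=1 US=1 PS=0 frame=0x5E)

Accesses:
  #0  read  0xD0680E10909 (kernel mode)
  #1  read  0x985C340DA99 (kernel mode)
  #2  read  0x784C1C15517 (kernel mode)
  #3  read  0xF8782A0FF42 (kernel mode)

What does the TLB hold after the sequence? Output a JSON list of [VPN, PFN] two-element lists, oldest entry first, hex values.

Trace:
#0 VA=0xD0680E10909 (r,kernel):
  L0 @0x30[26] → 0x32007  P=1,RW=1,US=1,PS=0
  L1 @0x32[26] → 0x35007  P=1,RW=1,US=1,PS=0
  L2 @0x35[7] → 0x39007  P=1,RW=1,US=1,PS=0
  L3 @0x39[16] → 0x3A007  P=1,RW=1,US=1,PS=0
  ✓ 0x3A909  — 4 lookups
#1 VA=0x985C340DA99 (r,kernel):
  L0 @0x30[19] → 0x3E007  P=1,RW=1,US=1,PS=0
  L1 @0x3E[23] → 0x41007  P=1,RW=1,US=1,PS=0
  L2 @0x41[26] → 0x43007  P=1,RW=1,US=1,PS=0
  L3 @0x43[13] → 0x44007  P=1,RW=1,US=1,PS=0
  ✓ 0x44A99  — 4 lookups
#2 VA=0x784C1C15517 (r,kernel):
  L0 @0x30[15] → 0x48007  P=1,RW=1,US=1,PS=0
  L1 @0x48[19] → 0x4B007  P=1,RW=1,US=1,PS=0
  L2 @0x4B[14] → 0x4F007  P=1,RW=1,US=1,PS=0
  L3 @0x4F[21] → 0x53007  P=1,RW=1,US=1,PS=0
  ✓ 0x53517  — 4 lookups
#3 VA=0xF8782A0FF42 (r,kernel):
  L0 @0x30[31] → 0x57007  P=1,RW=1,US=1,PS=0
  L1 @0x57[30] → 0x59007  P=1,RW=1,US=1,PS=0
  L2 @0x59[21] → 0x5C007  P=1,RW=1,US=1,PS=0
  L3 @0x5C[15] → 0x5E007  P=1,RW=1,US=1,PS=0
  ✓ 0x5EF42  — 4 lookups

TLB: [["0x784C1C15", "0x53"], ["0xF8782A0F", "0x5E"]]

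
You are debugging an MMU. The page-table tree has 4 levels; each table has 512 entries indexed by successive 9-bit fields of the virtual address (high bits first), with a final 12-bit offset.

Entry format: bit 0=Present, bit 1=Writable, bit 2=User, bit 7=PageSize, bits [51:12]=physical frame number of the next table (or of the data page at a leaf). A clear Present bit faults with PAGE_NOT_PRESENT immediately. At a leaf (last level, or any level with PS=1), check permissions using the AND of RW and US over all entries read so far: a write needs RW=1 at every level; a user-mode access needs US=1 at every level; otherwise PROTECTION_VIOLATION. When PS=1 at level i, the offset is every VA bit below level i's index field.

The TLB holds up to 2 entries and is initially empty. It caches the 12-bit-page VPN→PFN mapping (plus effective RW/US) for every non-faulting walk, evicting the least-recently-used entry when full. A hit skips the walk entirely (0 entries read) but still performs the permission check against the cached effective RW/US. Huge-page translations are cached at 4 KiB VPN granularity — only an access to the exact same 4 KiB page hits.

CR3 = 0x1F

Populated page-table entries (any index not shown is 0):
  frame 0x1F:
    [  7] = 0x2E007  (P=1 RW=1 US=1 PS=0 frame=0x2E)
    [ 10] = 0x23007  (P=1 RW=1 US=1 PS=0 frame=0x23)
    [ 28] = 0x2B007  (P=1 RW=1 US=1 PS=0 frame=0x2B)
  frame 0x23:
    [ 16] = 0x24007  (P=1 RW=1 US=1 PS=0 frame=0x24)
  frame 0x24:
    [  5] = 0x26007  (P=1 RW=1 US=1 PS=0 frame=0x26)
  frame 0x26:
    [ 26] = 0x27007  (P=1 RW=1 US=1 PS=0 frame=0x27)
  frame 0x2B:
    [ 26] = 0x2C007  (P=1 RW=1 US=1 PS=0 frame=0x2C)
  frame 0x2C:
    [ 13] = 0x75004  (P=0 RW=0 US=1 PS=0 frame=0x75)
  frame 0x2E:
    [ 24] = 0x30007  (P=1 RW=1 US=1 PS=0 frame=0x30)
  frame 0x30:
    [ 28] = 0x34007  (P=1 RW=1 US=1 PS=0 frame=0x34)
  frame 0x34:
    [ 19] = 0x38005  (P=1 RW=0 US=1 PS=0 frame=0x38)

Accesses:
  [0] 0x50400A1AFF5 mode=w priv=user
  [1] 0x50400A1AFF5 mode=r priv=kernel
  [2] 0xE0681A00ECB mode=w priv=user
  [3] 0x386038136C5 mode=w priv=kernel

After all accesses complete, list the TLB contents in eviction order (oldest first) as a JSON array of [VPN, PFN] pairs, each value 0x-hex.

Per-access translation:
#0 VA=0x50400A1AFF5 (w,user):
  L0 @0x1F[10] → 0x23007  P=1,RW=1,US=1,PS=0
  L1 @0x23[16] → 0x24007  P=1,RW=1,US=1,PS=0
  L2 @0x24[5] → 0x26007  P=1,RW=1,US=1,PS=0
  L3 @0x26[26] → 0x27007  P=1,RW=1,US=1,PS=0
  ⇒ phys 0x27FF5  [4 reads]
#1 VA=0x50400A1AFF5 (r,kernel):
  TLB hit vpn=0x50400A1A → PA=0x27FF5
#2 VA=0xE0681A00ECB (w,user):
  L0 @0x1F[28] → 0x2B007  P=1,RW=1,US=1,PS=0
  L1 @0x2B[26] → 0x2C007  P=1,RW=1,US=1,PS=0
  L2 @0x2C[13] → 0x75004  P=0,RW=0,US=1,PS=0
  ⇒ fault: PAGE_NOT_PRESENT  — 3 lookups
#3 VA=0x386038136C5 (w,kernel):
  L0 @0x1F[7] → 0x2E007  P=1,RW=1,US=1,PS=0
  L1 @0x2E[24] → 0x30007  P=1,RW=1,US=1,PS=0
  L2 @0x30[28] → 0x34007  P=1,RW=1,US=1,PS=0
  L3 @0x34[19] → 0x38005  P=1,RW=0,US=1,PS=0
  ⇒ fault: PROTECTION_VIOLATION  — 4 lookups

TLB: [["0x50400A1A", "0x27"]]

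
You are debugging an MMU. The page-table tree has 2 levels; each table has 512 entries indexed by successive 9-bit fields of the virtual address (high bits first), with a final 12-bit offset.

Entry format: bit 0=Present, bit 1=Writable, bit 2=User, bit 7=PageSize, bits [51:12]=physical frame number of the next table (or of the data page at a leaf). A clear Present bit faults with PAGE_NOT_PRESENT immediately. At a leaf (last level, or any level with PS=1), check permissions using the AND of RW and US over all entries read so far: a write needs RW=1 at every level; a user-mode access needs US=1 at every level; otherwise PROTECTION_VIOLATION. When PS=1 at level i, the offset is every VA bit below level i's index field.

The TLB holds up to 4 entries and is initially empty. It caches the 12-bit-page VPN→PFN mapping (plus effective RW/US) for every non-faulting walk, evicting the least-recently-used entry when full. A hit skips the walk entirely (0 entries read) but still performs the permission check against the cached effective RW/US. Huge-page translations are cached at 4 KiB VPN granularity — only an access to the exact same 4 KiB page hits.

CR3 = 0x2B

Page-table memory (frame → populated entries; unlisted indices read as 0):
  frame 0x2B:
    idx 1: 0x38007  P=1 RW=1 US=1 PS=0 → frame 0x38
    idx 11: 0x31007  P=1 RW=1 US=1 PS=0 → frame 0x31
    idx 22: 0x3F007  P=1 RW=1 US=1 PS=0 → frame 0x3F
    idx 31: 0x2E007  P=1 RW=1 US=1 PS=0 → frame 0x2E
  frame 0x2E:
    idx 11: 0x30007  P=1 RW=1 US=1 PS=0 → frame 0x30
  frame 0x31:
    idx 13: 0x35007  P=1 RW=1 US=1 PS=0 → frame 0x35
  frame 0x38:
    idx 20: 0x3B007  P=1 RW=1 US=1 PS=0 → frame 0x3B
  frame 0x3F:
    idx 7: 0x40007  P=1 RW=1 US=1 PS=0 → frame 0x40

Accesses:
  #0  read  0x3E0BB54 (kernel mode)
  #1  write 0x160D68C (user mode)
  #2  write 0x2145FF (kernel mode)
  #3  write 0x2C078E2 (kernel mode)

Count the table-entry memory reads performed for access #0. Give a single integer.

Per-access translation:
#0 VA=0x3E0BB54 (r,kernel):
  L0 @0x2B[31] → 0x2E007  P=1,RW=1,US=1,PS=0
  L1 @0x2E[11] → 0x30007  P=1,RW=1,US=1,PS=0
  ✓ 0x30B54  — 2 lookups
#1 VA=0x160D68C (w,user):
  L0 @0x2B[11] → 0x31007  P=1,RW=1,US=1,PS=0
  L1 @0x31[13] → 0x35007  P=1,RW=1,US=1,PS=0
  ✓ 0x3568C  — 2 lookups
#2 VA=0x2145FF (w,kernel):
  L0 @0x2B[1] → 0x38007  P=1,RW=1,US=1,PS=0
  L1 @0x38[20] → 0x3B007  P=1,RW=1,US=1,PS=0
  ✓ 0x3B5FF  — 2 lookups
#3 VA=0x2C078E2 (w,kernel):
  L0 @0x2B[22] → 0x3F007  P=1,RW=1,US=1,PS=0
  L1 @0x3F[7] → 0x40007  P=1,RW=1,US=1,PS=0
  ✓ 0x408E2  — 2 lookups

Entries read for #0: 2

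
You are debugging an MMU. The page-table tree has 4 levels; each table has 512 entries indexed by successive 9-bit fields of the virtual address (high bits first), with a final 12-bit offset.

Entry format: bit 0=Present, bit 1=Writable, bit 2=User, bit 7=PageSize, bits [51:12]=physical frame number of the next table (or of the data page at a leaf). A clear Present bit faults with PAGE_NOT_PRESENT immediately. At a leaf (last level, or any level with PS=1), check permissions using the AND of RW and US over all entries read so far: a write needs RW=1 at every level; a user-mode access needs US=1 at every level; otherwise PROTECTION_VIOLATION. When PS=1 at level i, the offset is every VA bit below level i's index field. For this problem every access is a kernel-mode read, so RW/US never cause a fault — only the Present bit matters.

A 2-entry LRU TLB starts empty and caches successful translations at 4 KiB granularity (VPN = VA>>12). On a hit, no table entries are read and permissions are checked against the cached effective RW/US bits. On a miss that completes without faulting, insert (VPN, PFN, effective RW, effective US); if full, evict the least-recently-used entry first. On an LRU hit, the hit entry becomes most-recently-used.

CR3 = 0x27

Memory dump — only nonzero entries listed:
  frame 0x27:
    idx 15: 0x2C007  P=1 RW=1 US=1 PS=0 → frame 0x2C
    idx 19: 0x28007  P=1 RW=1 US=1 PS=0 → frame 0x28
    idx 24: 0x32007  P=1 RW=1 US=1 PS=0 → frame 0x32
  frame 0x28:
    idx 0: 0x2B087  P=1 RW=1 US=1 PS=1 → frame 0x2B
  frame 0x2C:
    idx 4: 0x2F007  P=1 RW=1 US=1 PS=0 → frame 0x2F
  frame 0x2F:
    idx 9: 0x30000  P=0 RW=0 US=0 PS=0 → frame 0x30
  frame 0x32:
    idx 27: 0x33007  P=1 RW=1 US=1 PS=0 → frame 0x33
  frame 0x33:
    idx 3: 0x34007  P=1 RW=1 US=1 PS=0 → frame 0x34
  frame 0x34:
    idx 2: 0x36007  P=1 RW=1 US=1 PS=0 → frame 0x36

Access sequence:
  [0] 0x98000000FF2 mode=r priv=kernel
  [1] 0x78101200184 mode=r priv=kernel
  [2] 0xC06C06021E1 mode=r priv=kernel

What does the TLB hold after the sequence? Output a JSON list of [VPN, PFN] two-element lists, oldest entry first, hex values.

Walk each access:
#0 VA=0x98000000FF2 (r,kernel):
  lvl0: tbl 0x27, slot 19 ⇒ 0x28007 (P1/RW1/US1/PS0)
  lvl1: tbl 0x28, slot 0 ⇒ 0x2B087 (P1/RW1/US1/PS1)
  ⇒ phys 0x2BFF2 (huge @L1)  [2 reads]
#1 VA=0x78101200184 (r,kernel):
  lvl0: tbl 0x27, slot 15 ⇒ 0x2C007 (P1/RW1/US1/PS0)
  lvl1: tbl 0x2C, slot 4 ⇒ 0x2F007 (P1/RW1/US1/PS0)
  lvl2: tbl 0x2F, slot 9 ⇒ 0x30000 (P0/RW0/US0/PS0)
  ✗ PAGE_NOT_PRESENT  [3 reads]
#2 VA=0xC06C06021E1 (r,kernel):
  lvl0: tbl 0x27, slot 24 ⇒ 0x32007 (P1/RW1/US1/PS0)
  lvl1: tbl 0x32, slot 27 ⇒ 0x33007 (P1/RW1/US1/PS0)
  lvl2: tbl 0x33, slot 3 ⇒ 0x34007 (P1/RW1/US1/PS0)
  lvl3: tbl 0x34, slot 2 ⇒ 0x36007 (P1/RW1/US1/PS0)
  ⇒ phys 0x361E1  [4 reads]

TLB: [["0x98000000", "0x2B"], ["0xC06C0602", "0x36"]]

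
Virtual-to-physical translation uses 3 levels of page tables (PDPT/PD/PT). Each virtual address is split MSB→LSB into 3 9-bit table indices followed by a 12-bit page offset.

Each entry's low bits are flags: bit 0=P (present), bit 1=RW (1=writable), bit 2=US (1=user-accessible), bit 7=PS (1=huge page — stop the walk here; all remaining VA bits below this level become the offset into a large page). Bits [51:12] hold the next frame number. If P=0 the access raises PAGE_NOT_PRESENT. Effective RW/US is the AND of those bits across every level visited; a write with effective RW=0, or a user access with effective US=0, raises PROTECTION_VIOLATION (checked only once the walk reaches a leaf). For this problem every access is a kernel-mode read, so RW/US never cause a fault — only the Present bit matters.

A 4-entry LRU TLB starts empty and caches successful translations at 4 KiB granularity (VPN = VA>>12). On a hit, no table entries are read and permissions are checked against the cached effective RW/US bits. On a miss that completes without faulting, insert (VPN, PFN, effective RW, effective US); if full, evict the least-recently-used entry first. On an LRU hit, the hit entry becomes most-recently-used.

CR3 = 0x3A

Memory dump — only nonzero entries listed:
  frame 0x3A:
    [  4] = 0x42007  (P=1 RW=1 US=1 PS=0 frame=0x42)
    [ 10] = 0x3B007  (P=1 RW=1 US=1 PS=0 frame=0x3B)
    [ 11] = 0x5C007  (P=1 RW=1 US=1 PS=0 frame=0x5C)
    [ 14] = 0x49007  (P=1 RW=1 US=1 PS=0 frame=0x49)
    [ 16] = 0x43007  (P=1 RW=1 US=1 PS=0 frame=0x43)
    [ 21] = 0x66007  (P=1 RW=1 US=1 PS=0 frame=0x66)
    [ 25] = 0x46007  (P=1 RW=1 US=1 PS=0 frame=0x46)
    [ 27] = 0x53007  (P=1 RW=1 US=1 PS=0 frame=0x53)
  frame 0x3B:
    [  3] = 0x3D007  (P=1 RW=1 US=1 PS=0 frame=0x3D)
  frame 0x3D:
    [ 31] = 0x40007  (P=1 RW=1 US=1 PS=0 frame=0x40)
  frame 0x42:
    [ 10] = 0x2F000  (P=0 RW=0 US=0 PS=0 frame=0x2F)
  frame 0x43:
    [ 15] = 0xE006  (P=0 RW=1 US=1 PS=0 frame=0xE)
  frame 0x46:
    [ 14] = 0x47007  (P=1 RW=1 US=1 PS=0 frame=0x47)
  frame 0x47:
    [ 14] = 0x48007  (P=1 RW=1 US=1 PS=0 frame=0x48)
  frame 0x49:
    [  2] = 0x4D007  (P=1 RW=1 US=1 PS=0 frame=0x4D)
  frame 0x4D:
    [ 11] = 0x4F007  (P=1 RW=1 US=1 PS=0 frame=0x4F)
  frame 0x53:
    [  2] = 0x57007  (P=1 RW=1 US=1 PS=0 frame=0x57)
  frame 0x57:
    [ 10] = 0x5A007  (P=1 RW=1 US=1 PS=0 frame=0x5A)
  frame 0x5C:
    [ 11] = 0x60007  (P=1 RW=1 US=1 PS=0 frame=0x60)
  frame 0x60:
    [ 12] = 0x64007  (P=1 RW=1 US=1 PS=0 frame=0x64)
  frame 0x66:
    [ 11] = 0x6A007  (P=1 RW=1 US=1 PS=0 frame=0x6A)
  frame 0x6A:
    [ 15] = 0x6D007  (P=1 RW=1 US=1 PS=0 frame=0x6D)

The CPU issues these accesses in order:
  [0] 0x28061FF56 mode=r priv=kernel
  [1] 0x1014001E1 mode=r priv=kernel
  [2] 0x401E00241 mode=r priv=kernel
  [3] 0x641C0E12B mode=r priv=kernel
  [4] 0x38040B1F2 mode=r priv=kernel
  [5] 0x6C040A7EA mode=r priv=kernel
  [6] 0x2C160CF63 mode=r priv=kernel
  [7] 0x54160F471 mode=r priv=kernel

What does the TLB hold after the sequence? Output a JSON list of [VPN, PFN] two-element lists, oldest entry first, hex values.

Trace:
#0 VA=0x28061FF56 (r,kernel):
  [0] read 0x3A idx=10: raw=0x3B007 flags P=1 W=1 U=1 S=0
  [1] read 0x3B idx=3: raw=0x3D007 flags P=1 W=1 U=1 S=0
  [2] read 0x3D idx=31: raw=0x40007 flags P=1 W=1 U=1 S=0
  ⇒ phys 0x40F56  [3 reads]
#1 VA=0x1014001E1 (r,kernel):
  [0] read 0x3A idx=4: raw=0x42007 flags P=1 W=1 U=1 S=0
  [1] read 0x42 idx=10: raw=0x2F000 flags P=0 W=0 U=0 S=0
  ⇒ fault: PAGE_NOT_PRESENT  — 2 lookups
#2 VA=0x401E00241 (r,kernel):
  [0] read 0x3A idx=16: raw=0x43007 flags P=1 W=1 U=1 S=0
  [1] read 0x43 idx=15: raw=0xE006 flags P=0 W=1 U=1 S=0
  ⇒ fault: PAGE_NOT_PRESENT  — 2 lookups
#3 VA=0x641C0E12B (r,kernel):
  [0] read 0x3A idx=25: raw=0x46007 flags P=1 W=1 U=1 S=0
  [1] read 0x46 idx=14: raw=0x47007 flags P=1 W=1 U=1 S=0
  [2] read 0x47 idx=14: raw=0x48007 flags P=1 W=1 U=1 S=0
  ⇒ phys 0x4812B  [3 reads]
#4 VA=0x38040B1F2 (r,kernel):
  [0] read 0x3A idx=14: raw=0x49007 flags P=1 W=1 U=1 S=0
  [1] read 0x49 idx=2: raw=0x4D007 flags P=1 W=1 U=1 S=0
  [2] read 0x4D idx=11: raw=0x4F007 flags P=1 W=1 U=1 S=0
  ⇒ phys 0x4F1F2  [3 reads]
#5 VA=0x6C040A7EA (r,kernel):
  [0] read 0x3A idx=27: raw=0x53007 flags P=1 W=1 U=1 S=0
  [1] read 0x53 idx=2: raw=0x57007 flags P=1 W=1 U=1 S=0
  [2] read 0x57 idx=10: raw=0x5A007 flags P=1 W=1 U=1 S=0
  ⇒ phys 0x5A7EA  [3 reads]
#6 VA=0x2C160CF63 (r,kernel):
  [0] read 0x3A idx=11: raw=0x5C007 flags P=1 W=1 U=1 S=0
  [1] read 0x5C idx=11: raw=0x60007 flags P=1 W=1 U=1 S=0
  [2] read 0x60 idx=12: raw=0x64007 flags P=1 W=1 U=1 S=0
  ⇒ phys 0x64F63  [3 reads]
#7 VA=0x54160F471 (r,kernel):
  [0] read 0x3A idx=21: raw=0x66007 flags P=1 W=1 U=1 S=0
  [1] read 0x66 idx=11: raw=0x6A007 flags P=1 W=1 U=1 S=0
  [2] read 0x6A idx=15: raw=0x6D007 flags P=1 W=1 U=1 S=0
  ⇒ phys 0x6D471  [3 reads]

TLB: [["0x38040B", "0x4F"], ["0x6C040A", "0x5A"], ["0x2C160C", "0x64"], ["0x54160F", "0x6D"]]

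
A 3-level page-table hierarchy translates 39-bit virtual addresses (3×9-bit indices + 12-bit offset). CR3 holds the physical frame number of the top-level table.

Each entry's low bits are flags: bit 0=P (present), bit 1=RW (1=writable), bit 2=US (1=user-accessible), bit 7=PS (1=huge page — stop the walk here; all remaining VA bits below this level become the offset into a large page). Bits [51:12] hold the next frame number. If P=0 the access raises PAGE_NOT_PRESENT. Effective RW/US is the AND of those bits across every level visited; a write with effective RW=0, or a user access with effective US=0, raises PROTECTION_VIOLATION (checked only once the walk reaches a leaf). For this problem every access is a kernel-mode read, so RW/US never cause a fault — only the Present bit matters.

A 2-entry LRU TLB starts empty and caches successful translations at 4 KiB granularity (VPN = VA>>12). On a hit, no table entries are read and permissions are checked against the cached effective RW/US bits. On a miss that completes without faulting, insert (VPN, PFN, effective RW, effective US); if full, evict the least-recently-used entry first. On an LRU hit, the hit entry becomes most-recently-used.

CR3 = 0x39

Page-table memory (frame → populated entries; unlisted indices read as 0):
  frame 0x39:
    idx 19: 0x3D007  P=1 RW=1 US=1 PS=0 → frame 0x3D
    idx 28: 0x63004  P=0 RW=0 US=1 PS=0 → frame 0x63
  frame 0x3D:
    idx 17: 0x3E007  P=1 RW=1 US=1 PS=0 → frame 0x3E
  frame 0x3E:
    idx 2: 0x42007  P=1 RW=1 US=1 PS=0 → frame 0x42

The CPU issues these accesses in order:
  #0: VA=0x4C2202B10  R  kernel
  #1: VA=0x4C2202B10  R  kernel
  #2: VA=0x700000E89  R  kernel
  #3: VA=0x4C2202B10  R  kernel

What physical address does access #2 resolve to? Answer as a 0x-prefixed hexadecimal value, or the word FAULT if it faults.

Per-access translation:
#0 VA=0x4C2202B10 (r,kernel):
  lvl0: tbl 0x39, slot 19 ⇒ 0x3D007 (P1/RW1/US1/PS0)
  lvl1: tbl 0x3D, slot 17 ⇒ 0x3E007 (P1/RW1/US1/PS0)
  lvl2: tbl 0x3E, slot 2 ⇒ 0x42007 (P1/RW1/US1/PS0)
  → PA=0x42B10  (3 entries read)
#1 VA=0x4C2202B10 (r,kernel):
  TLB hit vpn=0x4C2202 → PA=0x42B10
#2 VA=0x700000E89 (r,kernel):
  lvl0: tbl 0x39, slot 28 ⇒ 0x63004 (P0/RW0/US1/PS0)
  → PAGE_NOT_PRESENT  (1 entries read)
#3 VA=0x4C2202B10 (r,kernel):
  TLB hit vpn=0x4C2202 → PA=0x42B10

Access #2 PA: FAULT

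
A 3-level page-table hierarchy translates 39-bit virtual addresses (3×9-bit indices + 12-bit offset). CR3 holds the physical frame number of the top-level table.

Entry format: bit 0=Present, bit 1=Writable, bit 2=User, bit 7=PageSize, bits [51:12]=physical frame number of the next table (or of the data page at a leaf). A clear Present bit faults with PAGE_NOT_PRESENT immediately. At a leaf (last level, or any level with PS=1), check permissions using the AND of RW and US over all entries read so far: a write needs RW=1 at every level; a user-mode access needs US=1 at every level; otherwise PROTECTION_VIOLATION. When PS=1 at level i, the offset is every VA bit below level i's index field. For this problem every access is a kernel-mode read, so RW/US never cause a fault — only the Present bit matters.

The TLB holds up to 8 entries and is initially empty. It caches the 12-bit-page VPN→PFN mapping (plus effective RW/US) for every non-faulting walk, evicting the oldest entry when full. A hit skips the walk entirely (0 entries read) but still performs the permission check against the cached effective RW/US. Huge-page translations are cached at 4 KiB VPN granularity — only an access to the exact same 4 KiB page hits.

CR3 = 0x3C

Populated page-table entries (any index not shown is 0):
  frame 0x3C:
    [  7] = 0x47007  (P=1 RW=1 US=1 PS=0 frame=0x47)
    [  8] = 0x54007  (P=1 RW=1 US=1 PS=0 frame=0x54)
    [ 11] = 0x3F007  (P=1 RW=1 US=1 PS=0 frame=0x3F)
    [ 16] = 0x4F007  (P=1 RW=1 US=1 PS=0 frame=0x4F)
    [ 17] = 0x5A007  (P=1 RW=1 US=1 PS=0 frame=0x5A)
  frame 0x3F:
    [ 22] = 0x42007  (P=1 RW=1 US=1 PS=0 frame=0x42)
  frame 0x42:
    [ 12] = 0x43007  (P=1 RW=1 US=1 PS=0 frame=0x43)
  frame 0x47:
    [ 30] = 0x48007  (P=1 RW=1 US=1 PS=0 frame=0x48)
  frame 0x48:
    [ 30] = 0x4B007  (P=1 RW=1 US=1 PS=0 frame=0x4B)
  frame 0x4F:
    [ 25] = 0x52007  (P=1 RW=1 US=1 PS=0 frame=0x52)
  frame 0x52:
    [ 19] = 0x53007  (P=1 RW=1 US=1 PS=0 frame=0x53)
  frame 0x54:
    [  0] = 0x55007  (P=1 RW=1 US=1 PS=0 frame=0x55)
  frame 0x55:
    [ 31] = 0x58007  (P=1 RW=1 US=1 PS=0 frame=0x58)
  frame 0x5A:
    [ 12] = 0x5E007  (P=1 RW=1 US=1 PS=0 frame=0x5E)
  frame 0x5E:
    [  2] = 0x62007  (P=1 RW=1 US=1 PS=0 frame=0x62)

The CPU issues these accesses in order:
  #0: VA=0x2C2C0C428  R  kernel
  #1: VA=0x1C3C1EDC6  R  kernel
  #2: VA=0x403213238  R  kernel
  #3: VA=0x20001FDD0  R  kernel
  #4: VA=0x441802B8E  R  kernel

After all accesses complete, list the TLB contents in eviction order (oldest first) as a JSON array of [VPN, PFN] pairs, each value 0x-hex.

Trace:
#0 VA=0x2C2C0C428 (r,kernel):
  lvl0: tbl 0x3C, slot 11 ⇒ 0x3F007 (P1/RW1/US1/PS0)
  lvl1: tbl 0x3F, slot 22 ⇒ 0x42007 (P1/RW1/US1/PS0)
  lvl2: tbl 0x42, slot 12 ⇒ 0x43007 (P1/RW1/US1/PS0)
  → PA=0x43428  (3 entries read)
#1 VA=0x1C3C1EDC6 (r,kernel):
  lvl0: tbl 0x3C, slot 7 ⇒ 0x47007 (P1/RW1/US1/PS0)
  lvl1: tbl 0x47, slot 30 ⇒ 0x48007 (P1/RW1/US1/PS0)
  lvl2: tbl 0x48, slot 30 ⇒ 0x4B007 (P1/RW1/US1/PS0)
  → PA=0x4BDC6  (3 entries read)
#2 VA=0x403213238 (r,kernel):
  lvl0: tbl 0x3C, slot 16 ⇒ 0x4F007 (P1/RW1/US1/PS0)
  lvl1: tbl 0x4F, slot 25 ⇒ 0x52007 (P1/RW1/US1/PS0)
  lvl2: tbl 0x52, slot 19 ⇒ 0x53007 (P1/RW1/US1/PS0)
  → PA=0x53238  (3 entries read)
#3 VA=0x20001FDD0 (r,kernel):
  lvl0: tbl 0x3C, slot 8 ⇒ 0x54007 (P1/RW1/US1/PS0)
  lvl1: tbl 0x54, slot 0 ⇒ 0x55007 (P1/RW1/US1/PS0)
  lvl2: tbl 0x55, slot 31 ⇒ 0x58007 (P1/RW1/US1/PS0)
  → PA=0x58DD0  (3 entries read)
#4 VA=0x441802B8E (r,kernel):
  lvl0: tbl 0x3C, slot 17 ⇒ 0x5A007 (P1/RW1/US1/PS0)
  lvl1: tbl 0x5A, slot 12 ⇒ 0x5E007 (P1/RW1/US1/PS0)
  lvl2: tbl 0x5E, slot 2 ⇒ 0x62007 (P1/RW1/US1/PS0)
  → PA=0x62B8E  (3 entries read)

TLB: [["0x2C2C0C", "0x43"], ["0x1C3C1E", "0x4B"], ["0x403213", "0x53"], ["0x20001F", "0x58"], ["0x441802", "0x62"]]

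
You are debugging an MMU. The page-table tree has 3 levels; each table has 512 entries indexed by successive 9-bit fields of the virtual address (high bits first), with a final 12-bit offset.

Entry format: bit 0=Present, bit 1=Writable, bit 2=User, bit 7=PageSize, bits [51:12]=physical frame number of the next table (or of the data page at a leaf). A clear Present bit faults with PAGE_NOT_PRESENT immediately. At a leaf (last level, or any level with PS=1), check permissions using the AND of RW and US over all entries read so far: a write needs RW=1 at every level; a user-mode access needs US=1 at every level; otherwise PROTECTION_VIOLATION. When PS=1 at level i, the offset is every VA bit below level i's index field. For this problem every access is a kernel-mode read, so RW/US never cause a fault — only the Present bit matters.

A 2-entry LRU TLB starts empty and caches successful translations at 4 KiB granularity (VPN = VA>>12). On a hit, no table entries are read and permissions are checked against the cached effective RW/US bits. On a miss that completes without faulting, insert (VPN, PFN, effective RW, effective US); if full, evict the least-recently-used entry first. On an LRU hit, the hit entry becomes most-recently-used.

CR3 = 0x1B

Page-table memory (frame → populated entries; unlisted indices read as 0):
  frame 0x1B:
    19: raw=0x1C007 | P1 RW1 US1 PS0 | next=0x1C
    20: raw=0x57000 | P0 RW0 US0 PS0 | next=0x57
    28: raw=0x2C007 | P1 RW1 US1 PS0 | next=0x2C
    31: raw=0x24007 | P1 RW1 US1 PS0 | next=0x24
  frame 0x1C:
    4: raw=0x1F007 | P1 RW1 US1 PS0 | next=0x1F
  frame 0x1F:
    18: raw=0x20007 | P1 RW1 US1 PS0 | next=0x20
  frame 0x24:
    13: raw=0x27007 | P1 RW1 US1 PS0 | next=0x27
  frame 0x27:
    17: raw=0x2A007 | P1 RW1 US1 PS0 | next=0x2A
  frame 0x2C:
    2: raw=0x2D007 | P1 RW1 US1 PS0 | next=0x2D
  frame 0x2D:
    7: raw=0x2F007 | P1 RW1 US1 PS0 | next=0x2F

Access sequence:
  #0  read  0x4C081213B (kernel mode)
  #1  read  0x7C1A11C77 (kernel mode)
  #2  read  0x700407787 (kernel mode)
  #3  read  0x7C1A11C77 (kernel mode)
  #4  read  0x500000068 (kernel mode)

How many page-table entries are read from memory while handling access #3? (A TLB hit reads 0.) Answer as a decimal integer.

Walk each access:
#0 VA=0x4C081213B (r,kernel):
  L0 @0x1B[19] → 0x1C007  P=1,RW=1,US=1,PS=0
  L1 @0x1C[4] → 0x1F007  P=1,RW=1,US=1,PS=0
  L2 @0x1F[18] → 0x20007  P=1,RW=1,US=1,PS=0
  ✓ 0x2013B  — 3 lookups
#1 VA=0x7C1A11C77 (r,kernel):
  L0 @0x1B[31] → 0x24007  P=1,RW=1,US=1,PS=0
  L1 @0x24[13] → 0x27007  P=1,RW=1,US=1,PS=0
  L2 @0x27[17] → 0x2A007  P=1,RW=1,US=1,PS=0
  ✓ 0x2AC77  — 3 lookups
#2 VA=0x700407787 (r,kernel):
  L0 @0x1B[28] → 0x2C007  P=1,RW=1,US=1,PS=0
  L1 @0x2C[2] → 0x2D007  P=1,RW=1,US=1,PS=0
  L2 @0x2D[7] → 0x2F007  P=1,RW=1,US=1,PS=0
  ✓ 0x2F787  — 3 lookups
#3 VA=0x7C1A11C77 (r,kernel):
  TLB hit vpn=0x7C1A11 → PA=0x2AC77
#4 VA=0x500000068 (r,kernel):
  L0 @0x1B[20] → 0x57000  P=0,RW=0,US=0,PS=0
  ⇒ fault: PAGE_NOT_PRESENT  — 1 lookups

Entries read for #3: 0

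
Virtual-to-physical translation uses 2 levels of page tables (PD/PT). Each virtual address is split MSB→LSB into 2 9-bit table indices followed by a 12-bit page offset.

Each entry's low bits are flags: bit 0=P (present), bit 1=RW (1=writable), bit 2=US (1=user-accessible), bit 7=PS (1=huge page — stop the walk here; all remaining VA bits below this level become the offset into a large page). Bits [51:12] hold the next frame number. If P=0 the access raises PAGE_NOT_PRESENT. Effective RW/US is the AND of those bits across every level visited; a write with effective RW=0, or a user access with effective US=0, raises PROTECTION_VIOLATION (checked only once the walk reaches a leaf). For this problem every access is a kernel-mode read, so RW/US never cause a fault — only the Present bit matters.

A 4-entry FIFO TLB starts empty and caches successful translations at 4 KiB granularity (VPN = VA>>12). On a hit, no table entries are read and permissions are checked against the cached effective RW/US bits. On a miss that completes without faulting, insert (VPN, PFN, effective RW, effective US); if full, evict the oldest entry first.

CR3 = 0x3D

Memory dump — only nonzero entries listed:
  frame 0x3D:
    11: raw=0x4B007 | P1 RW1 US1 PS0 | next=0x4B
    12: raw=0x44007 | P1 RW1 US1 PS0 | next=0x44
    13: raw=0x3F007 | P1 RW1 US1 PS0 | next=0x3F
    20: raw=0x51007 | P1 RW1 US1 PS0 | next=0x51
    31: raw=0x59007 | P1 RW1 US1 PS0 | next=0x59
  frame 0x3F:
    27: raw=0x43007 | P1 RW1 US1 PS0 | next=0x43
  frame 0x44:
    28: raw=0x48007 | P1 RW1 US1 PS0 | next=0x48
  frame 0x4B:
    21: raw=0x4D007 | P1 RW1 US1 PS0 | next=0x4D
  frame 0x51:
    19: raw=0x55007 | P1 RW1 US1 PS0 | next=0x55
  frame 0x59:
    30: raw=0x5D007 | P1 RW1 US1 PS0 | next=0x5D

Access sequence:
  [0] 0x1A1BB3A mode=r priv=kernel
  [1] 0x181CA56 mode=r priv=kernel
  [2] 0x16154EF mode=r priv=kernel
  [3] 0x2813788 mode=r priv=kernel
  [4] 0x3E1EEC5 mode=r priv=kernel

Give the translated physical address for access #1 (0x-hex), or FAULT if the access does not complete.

Walk each access:
#0 VA=0x1A1BB3A (r,kernel):
  lvl0: tbl 0x3D, slot 13 ⇒ 0x3F007 (P1/RW1/US1/PS0)
  lvl1: tbl 0x3F, slot 27 ⇒ 0x43007 (P1/RW1/US1/PS0)
  → PA=0x43B3A  (2 entries read)
#1 VA=0x181CA56 (r,kernel):
  lvl0: tbl 0x3D, slot 12 ⇒ 0x44007 (P1/RW1/US1/PS0)
  lvl1: tbl 0x44, slot 28 ⇒ 0x48007 (P1/RW1/US1/PS0)
  → PA=0x48A56  (2 entries read)
#2 VA=0x16154EF (r,kernel):
  lvl0: tbl 0x3D, slot 11 ⇒ 0x4B007 (P1/RW1/US1/PS0)
  lvl1: tbl 0x4B, slot 21 ⇒ 0x4D007 (P1/RW1/US1/PS0)
  → PA=0x4D4EF  (2 entries read)
#3 VA=0x2813788 (r,kernel):
  lvl0: tbl 0x3D, slot 20 ⇒ 0x51007 (P1/RW1/US1/PS0)
  lvl1: tbl 0x51, slot 19 ⇒ 0x55007 (P1/RW1/US1/PS0)
  → PA=0x55788  (2 entries read)
#4 VA=0x3E1EEC5 (r,kernel):
  lvl0: tbl 0x3D, slot 31 ⇒ 0x59007 (P1/RW1/US1/PS0)
  lvl1: tbl 0x59, slot 30 ⇒ 0x5D007 (P1/RW1/US1/PS0)
  → PA=0x5DEC5  (2 entries read)

Access #1 PA: 0x48A56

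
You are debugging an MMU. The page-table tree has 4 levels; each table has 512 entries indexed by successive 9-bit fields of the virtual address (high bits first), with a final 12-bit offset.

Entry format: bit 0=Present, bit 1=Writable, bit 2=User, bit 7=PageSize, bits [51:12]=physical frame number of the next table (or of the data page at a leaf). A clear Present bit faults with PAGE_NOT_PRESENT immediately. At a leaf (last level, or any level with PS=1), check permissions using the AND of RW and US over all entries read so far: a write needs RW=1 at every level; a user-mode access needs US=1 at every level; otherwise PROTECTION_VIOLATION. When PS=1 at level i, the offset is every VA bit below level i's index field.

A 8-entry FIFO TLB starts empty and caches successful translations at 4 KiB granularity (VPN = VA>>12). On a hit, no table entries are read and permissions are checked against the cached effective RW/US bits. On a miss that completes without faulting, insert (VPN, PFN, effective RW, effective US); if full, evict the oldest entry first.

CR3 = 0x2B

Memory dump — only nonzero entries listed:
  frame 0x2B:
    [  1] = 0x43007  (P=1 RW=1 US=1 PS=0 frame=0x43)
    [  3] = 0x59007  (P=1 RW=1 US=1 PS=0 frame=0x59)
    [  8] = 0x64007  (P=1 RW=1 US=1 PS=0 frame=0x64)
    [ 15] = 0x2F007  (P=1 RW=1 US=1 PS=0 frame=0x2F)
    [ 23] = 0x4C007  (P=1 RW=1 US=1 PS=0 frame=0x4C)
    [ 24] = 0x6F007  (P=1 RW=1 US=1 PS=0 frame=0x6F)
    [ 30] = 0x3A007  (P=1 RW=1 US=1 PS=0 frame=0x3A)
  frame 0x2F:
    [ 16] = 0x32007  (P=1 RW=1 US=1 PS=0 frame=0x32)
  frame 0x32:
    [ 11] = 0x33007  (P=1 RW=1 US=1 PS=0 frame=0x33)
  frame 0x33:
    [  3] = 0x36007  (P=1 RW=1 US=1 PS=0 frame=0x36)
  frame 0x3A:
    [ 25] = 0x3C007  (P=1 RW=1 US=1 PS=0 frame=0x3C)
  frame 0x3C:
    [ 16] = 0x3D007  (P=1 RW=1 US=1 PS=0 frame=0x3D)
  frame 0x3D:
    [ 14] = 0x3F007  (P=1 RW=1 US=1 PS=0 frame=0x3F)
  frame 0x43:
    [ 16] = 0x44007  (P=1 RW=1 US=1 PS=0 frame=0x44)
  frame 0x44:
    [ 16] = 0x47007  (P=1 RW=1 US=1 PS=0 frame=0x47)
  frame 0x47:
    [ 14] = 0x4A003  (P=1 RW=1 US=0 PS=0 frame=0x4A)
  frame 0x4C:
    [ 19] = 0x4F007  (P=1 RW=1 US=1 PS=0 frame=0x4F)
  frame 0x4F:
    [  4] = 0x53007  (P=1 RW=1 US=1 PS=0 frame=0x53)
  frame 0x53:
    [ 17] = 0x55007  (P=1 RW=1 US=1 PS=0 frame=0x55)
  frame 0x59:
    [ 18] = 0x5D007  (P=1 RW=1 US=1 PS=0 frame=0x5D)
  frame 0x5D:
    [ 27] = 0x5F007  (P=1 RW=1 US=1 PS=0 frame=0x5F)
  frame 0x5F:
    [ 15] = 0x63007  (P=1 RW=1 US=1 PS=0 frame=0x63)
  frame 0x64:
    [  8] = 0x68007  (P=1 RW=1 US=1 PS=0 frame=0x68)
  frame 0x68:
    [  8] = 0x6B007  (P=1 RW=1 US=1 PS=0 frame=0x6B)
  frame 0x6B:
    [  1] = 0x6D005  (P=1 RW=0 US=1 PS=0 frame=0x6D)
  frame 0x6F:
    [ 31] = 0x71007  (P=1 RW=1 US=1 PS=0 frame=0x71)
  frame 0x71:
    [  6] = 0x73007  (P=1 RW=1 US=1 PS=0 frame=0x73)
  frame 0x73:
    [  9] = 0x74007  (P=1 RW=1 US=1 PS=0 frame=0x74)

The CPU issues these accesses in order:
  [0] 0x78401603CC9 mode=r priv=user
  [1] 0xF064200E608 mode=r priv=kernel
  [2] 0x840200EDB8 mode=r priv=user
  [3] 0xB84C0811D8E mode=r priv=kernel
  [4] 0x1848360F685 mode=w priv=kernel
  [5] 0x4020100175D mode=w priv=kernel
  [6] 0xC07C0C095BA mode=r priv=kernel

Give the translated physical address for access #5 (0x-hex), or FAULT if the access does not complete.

Per-access translation:
#0 VA=0x78401603CC9 (r,user):
  L0: frame=0x2B idx=15 entry=0x2F007 [P=1 RW=1 US=1 PS=0]
  L1: frame=0x2F idx=16 entry=0x32007 [P=1 RW=1 US=1 PS=0]
  L2: frame=0x32 idx=11 entry=0x33007 [P=1 RW=1 US=1 PS=0]
  L3: frame=0x33 idx=3 entry=0x36007 [P=1 RW=1 US=1 PS=0]
  → PA=0x36CC9  (4 entries read)
#1 VA=0xF064200E608 (r,kernel):
  L0: frame=0x2B idx=30 entry=0x3A007 [P=1 RW=1 US=1 PS=0]
  L1: frame=0x3A idx=25 entry=0x3C007 [P=1 RW=1 US=1 PS=0]
  L2: frame=0x3C idx=16 entry=0x3D007 [P=1 RW=1 US=1 PS=0]
  L3: frame=0x3D idx=14 entry=0x3F007 [P=1 RW=1 US=1 PS=0]
  → PA=0x3F608  (4 entries read)
#2 VA=0x840200EDB8 (r,user):
  L0: frame=0x2B idx=1 entry=0x43007 [P=1 RW=1 US=1 PS=0]
  L1: frame=0x43 idx=16 entry=0x44007 [P=1 RW=1 US=1 PS=0]
  L2: frame=0x44 idx=16 entry=0x47007 [P=1 RW=1 US=1 PS=0]
  L3: frame=0x47 idx=14 entry=0x4A003 [P=1 RW=1 US=0 PS=0]
  ⇒ fault: PROTECTION_VIOLATION  — 4 lookups
#3 VA=0xB84C0811D8E (r,kernel):
  L0: frame=0x2B idx=23 entry=0x4C007 [P=1 RW=1 US=1 PS=0]
  L1: frame=0x4C idx=19 entry=0x4F007 [P=1 RW=1 US=1 PS=0]
  L2: frame=0x4F idx=4 entry=0x53007 [P=1 RW=1 US=1 PS=0]
  L3: frame=0x53 idx=17 entry=0x55007 [P=1 RW=1 US=1 PS=0]
  → PA=0x55D8E  (4 entries read)
#4 VA=0x1848360F685 (w,kernel):
  L0: frame=0x2B idx=3 entry=0x59007 [P=1 RW=1 US=1 PS=0]
  L1: frame=0x59 idx=18 entry=0x5D007 [P=1 RW=1 US=1 PS=0]
  L2: frame=0x5D idx=27 entry=0x5F007 [P=1 RW=1 US=1 PS=0]
  L3: frame=0x5F idx=15 entry=0x63007 [P=1 RW=1 US=1 PS=0]
  → PA=0x63685  (4 entries read)
#5 VA=0x4020100175D (w,kernel):
  L0: frame=0x2B idx=8 entry=0x64007 [P=1 RW=1 US=1 PS=0]
  L1: frame=0x64 idx=8 entry=0x68007 [P=1 RW=1 US=1 PS=0]
  L2: frame=0x68 idx=8 entry=0x6B007 [P=1 RW=1 US=1 PS=0]
  L3: frame=0x6B idx=1 entry=0x6D005 [P=1 RW=0 US=1 PS=0]
  ⇒ fault: PROTECTION_VIOLATION  — 4 lookups
#6 VA=0xC07C0C095BA (r,kernel):
  L0: frame=0x2B idx=24 entry=0x6F007 [P=1 RW=1 US=1 PS=0]
  L1: frame=0x6F idx=31 entry=0x71007 [P=1 RW=1 US=1 PS=0]
  L2: frame=0x71 idx=6 entry=0x73007 [P=1 RW=1 US=1 PS=0]
  L3: frame=0x73 idx=9 entry=0x74007 [P=1 RW=1 US=1 PS=0]
  → PA=0x745BA  (4 entries read)

Access #5 PA: FAULT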